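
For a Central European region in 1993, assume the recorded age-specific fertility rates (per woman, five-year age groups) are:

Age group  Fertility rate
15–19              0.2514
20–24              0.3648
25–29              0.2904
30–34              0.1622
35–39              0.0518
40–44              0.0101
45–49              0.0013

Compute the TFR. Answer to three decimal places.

Sum of ASFRs = 0.2514 + 0.3648 + 0.2904 + 0.1622 + 0.0518 + 0.0101 + 0.0013 = 1.1320
TFR = 5 × 1.1320 = 5.66

5.660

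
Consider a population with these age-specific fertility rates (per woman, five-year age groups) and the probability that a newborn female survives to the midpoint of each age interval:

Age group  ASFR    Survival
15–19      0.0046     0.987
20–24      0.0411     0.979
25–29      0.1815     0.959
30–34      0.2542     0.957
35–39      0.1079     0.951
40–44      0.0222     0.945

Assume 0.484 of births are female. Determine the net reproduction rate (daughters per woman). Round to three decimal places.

1.417

Proportion female at birth = 0.484.
Survival-weighted fertility by age (5·fₓ·Sₓ):
  15–19: 5 × 0.0046 × 0.987 = 0.02270
  20–24: 5 × 0.0411 × 0.979 = 0.20118
  25–29: 5 × 0.1815 × 0.959 = 0.87029
  30–34: 5 × 0.2542 × 0.957 = 1.21635
  35–39: 5 × 0.1079 × 0.951 = 0.51306
  40–44: 5 × 0.0222 × 0.945 = 0.10490
Sum = 2.92848
NRR = 0.484 × 2.92848 = 1.41738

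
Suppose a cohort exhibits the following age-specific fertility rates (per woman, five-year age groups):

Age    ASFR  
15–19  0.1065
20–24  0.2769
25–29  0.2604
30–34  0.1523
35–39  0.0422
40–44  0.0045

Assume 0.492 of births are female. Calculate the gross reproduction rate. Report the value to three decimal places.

2.073

Proportion female at birth = 0.492.
Sum of ASFRs = 0.1065 + 0.2769 + 0.2604 + 0.1523 + 0.0422 + 0.0045 = 0.8428
TFR = 5 × 0.8428 = 4.214
GRR = 0.492 × 4.214 = 2.07329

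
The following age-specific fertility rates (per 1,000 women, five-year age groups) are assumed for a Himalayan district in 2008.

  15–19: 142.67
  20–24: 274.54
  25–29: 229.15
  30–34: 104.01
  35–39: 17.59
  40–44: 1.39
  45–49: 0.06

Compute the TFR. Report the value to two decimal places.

3.85

Sum of ASFRs = 142.67 + 274.54 + 229.15 + 104.01 + 17.59 + 1.39 + 0.06 = 769.41
TFR = 5 × 769.41 / 1000 = 3.84705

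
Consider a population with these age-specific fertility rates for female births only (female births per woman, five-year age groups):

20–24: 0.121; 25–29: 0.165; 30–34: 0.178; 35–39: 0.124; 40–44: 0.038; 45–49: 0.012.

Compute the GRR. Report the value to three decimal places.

3.190

Sum of female ASFRs = 0.121 + 0.165 + 0.178 + 0.124 + 0.038 + 0.012 = 0.638
GRR = 5 × 0.638 = 3.19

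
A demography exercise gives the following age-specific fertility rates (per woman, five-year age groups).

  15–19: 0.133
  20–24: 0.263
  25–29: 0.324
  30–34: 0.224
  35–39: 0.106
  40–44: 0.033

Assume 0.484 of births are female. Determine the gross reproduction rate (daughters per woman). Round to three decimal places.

Proportion female at birth = 0.484.
Sum of ASFRs = 0.133 + 0.263 + 0.324 + 0.224 + 0.106 + 0.033 = 1.083
TFR = 5 × 1.083 = 5.415
GRR = 0.484 × 5.415 = 2.62086

2.621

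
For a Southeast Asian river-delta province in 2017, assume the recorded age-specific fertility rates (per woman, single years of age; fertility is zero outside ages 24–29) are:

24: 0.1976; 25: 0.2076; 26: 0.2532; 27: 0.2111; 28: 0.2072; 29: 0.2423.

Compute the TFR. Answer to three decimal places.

Sum of ASFRs = 0.1976 + 0.2076 + 0.2532 + 0.2111 + 0.2072 + 0.2423 = 1.3190
TFR = 1.319

1.319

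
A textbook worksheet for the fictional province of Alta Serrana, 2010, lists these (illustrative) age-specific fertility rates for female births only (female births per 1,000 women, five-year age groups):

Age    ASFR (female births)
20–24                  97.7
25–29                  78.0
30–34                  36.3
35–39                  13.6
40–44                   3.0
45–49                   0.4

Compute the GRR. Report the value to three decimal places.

Sum of female ASFRs = 97.7 + 78.0 + 36.3 + 13.6 + 3.0 + 0.4 = 229.0
GRR = 5 × 229.0 / 1000 = 1.145

1.145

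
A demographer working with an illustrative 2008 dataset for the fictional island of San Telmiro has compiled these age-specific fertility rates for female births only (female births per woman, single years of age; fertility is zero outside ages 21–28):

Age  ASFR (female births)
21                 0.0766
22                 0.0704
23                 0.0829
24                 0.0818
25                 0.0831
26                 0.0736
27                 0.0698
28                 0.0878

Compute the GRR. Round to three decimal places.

Sum of female ASFRs = 0.0766 + 0.0704 + 0.0829 + 0.0818 + 0.0831 + 0.0736 + 0.0698 + 0.0878 = 0.6260
GRR = 0.626

0.626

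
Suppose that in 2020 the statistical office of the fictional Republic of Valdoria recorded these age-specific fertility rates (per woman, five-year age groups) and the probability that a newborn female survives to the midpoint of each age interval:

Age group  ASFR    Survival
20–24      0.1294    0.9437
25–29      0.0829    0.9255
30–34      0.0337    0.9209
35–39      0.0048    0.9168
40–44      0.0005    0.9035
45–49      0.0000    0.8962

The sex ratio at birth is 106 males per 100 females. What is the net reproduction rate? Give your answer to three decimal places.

Proportion female at birth = 100 / (100 + 106) = 0.48544.
Each age group contributes 5 × ASFR × survival:
  20–24: 5 × 0.1294 × 0.9437 = 0.61057
  25–29: 5 × 0.0829 × 0.9255 = 0.38362
  30–34: 5 × 0.0337 × 0.9209 = 0.15517
  35–39: 5 × 0.0048 × 0.9168 = 0.02200
  40–44: 5 × 0.0005 × 0.9035 = 0.00226
  45–49: 5 × 0.0000 × 0.8962 = 0.00000
Sum = 1.17362
NRR = 0.48544 × 1.17362 = 0.56972
NRR < 1, so the cohort does not fully replace itself.

0.570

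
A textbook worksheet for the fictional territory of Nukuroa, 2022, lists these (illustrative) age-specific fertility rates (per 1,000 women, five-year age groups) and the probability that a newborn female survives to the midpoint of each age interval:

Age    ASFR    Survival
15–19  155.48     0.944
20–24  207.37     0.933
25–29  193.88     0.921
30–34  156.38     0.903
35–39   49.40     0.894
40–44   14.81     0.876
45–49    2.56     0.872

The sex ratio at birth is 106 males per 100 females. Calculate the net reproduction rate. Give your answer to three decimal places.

Proportion female at birth = 100 / (100 + 106) = 0.48544.
Survival-weighted fertility by age (5·fₓ·Sₓ):
  15–19: 5 × 155.48/1000 × 0.944 = 0.73387
  20–24: 5 × 207.37/1000 × 0.933 = 0.96738
  25–29: 5 × 193.88/1000 × 0.921 = 0.89282
  30–34: 5 × 156.38/1000 × 0.903 = 0.70606
  35–39: 5 × 49.40/1000 × 0.894 = 0.22082
  40–44: 5 × 14.81/1000 × 0.876 = 0.06487
  45–49: 5 × 2.56/1000 × 0.872 = 0.01116
Sum = 3.59698
NRR = 0.48544 × 3.59698 = 1.74612

1.746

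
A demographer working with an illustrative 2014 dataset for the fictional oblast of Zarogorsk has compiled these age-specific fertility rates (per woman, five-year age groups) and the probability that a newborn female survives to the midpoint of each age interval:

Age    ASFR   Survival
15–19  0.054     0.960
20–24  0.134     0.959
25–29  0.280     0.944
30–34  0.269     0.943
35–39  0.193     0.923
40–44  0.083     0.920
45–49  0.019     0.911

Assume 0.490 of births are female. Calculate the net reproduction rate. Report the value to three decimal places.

2.377

Proportion female at birth = 0.490.
Weighting each age-specific rate by interval width and survival:
  15–19: 5 × 0.054 × 0.960 = 0.25920
  20–24: 5 × 0.134 × 0.959 = 0.64253
  25–29: 5 × 0.280 × 0.944 = 1.32160
  30–34: 5 × 0.269 × 0.943 = 1.26834
  35–39: 5 × 0.193 × 0.923 = 0.89070
  40–44: 5 × 0.083 × 0.920 = 0.38180
  45–49: 5 × 0.019 × 0.911 = 0.08655
Sum = 4.85072
NRR = 0.490 × 4.85072 = 2.37685
An NRR exceeding 1 indicates intrinsic growth under these rates.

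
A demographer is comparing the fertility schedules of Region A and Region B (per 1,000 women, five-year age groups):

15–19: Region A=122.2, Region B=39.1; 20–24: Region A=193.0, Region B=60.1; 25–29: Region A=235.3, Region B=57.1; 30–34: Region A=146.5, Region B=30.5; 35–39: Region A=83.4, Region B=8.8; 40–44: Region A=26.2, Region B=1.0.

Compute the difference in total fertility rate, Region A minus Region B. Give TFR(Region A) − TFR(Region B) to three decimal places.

3.050

Region A:
  Sum of ASFRs = 122.2 + 193.0 + 235.3 + 146.5 + 83.4 + 26.2 = 806.6
  TFR = 5 × 806.6 / 1000 = 4.033
Region B:
  Sum of ASFRs = 39.1 + 60.1 + 57.1 + 30.5 + 8.8 + 1.0 = 196.6
  TFR = 5 × 196.6 / 1000 = 0.983
Difference = 4.033 − 0.983 = 3.05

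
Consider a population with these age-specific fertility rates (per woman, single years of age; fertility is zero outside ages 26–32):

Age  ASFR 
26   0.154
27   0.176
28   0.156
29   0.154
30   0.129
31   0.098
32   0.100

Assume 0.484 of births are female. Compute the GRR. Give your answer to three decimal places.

0.468

Proportion female at birth = 0.484.
Sum of ASFRs = 0.154 + 0.176 + 0.156 + 0.154 + 0.129 + 0.098 + 0.100 = 0.967
TFR = 0.967
GRR = 0.484 × 0.967 = 0.46803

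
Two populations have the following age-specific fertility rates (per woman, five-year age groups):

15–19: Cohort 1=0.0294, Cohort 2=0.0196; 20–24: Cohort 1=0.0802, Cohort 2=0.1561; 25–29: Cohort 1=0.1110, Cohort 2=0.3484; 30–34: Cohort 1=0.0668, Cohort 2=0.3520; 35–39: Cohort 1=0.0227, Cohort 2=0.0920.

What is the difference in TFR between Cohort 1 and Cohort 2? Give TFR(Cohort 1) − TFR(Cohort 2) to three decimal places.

Cohort 1:
  Sum of ASFRs = 0.0294 + 0.0802 + 0.1110 + 0.0668 + 0.0227 = 0.3101
  TFR = 5 × 0.3101 = 1.5505
Cohort 2:
  Sum of ASFRs = 0.0196 + 0.1561 + 0.3484 + 0.3520 + 0.0920 = 0.9681
  TFR = 5 × 0.9681 = 4.8405
Difference = 1.5505 − 4.8405 = -3.29

-3.290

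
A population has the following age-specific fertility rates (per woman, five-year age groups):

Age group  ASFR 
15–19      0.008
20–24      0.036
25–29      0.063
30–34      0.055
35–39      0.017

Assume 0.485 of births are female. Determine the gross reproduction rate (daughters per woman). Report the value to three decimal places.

0.434

Proportion female at birth = 0.485.
Sum of ASFRs = 0.008 + 0.036 + 0.063 + 0.055 + 0.017 = 0.179
TFR = 5 × 0.179 = 0.895
GRR = 0.485 × 0.895 = 0.43408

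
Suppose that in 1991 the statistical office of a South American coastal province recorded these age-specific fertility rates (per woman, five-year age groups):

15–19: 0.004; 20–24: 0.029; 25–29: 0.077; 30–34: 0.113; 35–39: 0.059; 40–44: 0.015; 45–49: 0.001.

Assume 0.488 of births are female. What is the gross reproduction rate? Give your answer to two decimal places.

Proportion female at birth = 0.488.
Sum of ASFRs = 0.004 + 0.029 + 0.077 + 0.113 + 0.059 + 0.015 + 0.001 = 0.298
TFR = 5 × 0.298 = 1.49
GRR = 0.488 × 1.49 = 0.72712

0.73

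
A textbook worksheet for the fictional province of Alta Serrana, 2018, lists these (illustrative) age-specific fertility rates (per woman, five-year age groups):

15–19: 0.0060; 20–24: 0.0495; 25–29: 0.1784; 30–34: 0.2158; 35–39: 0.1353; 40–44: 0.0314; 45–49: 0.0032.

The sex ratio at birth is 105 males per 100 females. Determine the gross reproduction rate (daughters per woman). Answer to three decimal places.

Proportion female at birth = 100 / (100 + 105) = 0.48780.
Sum of ASFRs = 0.0060 + 0.0495 + 0.1784 + 0.2158 + 0.1353 + 0.0314 + 0.0032 = 0.6196
TFR = 5 × 0.6196 = 3.098
GRR = 0.48780 × 3.098 = 1.51120

1.511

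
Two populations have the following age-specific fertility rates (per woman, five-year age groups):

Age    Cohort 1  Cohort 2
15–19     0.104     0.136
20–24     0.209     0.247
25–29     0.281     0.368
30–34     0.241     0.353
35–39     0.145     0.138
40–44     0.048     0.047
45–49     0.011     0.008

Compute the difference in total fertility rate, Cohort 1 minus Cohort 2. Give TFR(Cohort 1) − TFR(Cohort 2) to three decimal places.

Cohort 1:
  Sum of ASFRs = 0.104 + 0.209 + 0.281 + 0.241 + 0.145 + 0.048 + 0.011 = 1.039
  TFR = 5 × 1.039 = 5.195
Cohort 2:
  Sum of ASFRs = 0.136 + 0.247 + 0.368 + 0.353 + 0.138 + 0.047 + 0.008 = 1.297
  TFR = 5 × 1.297 = 6.485
Difference = 5.195 − 6.485 = -1.29

-1.290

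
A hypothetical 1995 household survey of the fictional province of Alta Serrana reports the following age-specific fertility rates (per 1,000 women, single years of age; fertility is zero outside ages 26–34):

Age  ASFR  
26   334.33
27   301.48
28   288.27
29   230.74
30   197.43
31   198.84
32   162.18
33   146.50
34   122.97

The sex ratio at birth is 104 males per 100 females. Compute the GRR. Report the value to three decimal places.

Proportion female at birth = 100 / (100 + 104) = 0.49020.
Sum of ASFRs = 334.33 + 301.48 + 288.27 + 230.74 + 197.43 + 198.84 + 162.18 + 146.50 + 122.97 = 1982.74
TFR = 1982.74 / 1000 = 1.98274
GRR = 0.49020 × 1.98274 = 0.97194

0.972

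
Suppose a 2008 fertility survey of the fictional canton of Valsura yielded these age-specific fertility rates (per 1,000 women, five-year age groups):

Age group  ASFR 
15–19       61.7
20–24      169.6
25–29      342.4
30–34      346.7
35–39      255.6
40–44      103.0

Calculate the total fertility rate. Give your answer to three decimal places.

6.395

Sum of ASFRs = 61.7 + 169.6 + 342.4 + 346.7 + 255.6 + 103.0 = 1279.0
TFR = 5 × 1279.0 / 1000 = 6.395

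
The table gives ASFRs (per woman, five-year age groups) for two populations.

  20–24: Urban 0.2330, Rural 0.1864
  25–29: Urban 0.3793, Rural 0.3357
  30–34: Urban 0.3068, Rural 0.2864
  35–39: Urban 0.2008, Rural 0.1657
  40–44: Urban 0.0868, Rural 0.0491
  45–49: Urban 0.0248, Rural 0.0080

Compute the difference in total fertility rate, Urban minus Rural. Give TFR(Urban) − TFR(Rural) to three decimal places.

1.001

Urban:
  Sum of ASFRs = 0.2330 + 0.3793 + 0.3068 + 0.2008 + 0.0868 + 0.0248 = 1.2315
  TFR = 5 × 1.2315 = 6.1575
Rural:
  Sum of ASFRs = 0.1864 + 0.3357 + 0.2864 + 0.1657 + 0.0491 + 0.0080 = 1.0313
  TFR = 5 × 1.0313 = 5.1565
Difference = 6.1575 − 5.1565 = 1.001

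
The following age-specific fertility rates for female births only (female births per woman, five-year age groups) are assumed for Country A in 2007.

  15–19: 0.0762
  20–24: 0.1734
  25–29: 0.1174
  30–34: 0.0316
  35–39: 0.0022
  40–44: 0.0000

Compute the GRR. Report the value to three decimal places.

2.004

Sum of female ASFRs = 0.0762 + 0.1734 + 0.1174 + 0.0316 + 0.0022 + 0.0000 = 0.4008
GRR = 5 × 0.4008 = 2.004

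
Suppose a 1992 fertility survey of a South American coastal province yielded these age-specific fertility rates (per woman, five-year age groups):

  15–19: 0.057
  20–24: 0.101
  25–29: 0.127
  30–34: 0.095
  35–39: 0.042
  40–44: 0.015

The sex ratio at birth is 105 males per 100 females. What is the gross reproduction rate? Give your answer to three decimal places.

1.066

Proportion female at birth = 100 / (100 + 105) = 0.48780.
Sum of ASFRs = 0.057 + 0.101 + 0.127 + 0.095 + 0.042 + 0.015 = 0.437
TFR = 5 × 0.437 = 2.185
GRR = 0.48780 × 2.185 = 1.06584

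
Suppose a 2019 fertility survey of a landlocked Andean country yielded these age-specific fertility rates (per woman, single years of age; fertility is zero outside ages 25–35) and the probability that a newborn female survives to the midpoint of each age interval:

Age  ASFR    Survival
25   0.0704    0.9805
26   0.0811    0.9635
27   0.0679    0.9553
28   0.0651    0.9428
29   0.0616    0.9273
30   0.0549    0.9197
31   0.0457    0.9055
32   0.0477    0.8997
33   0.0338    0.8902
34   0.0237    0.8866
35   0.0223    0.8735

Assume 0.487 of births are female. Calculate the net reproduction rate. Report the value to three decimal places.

Proportion female at birth = 0.487.
Weighting each age-specific rate by interval width and survival:
  25: 1 × 0.0704 × 0.9805 = 0.06903
  26: 1 × 0.0811 × 0.9635 = 0.07814
  27: 1 × 0.0679 × 0.9553 = 0.06486
  28: 1 × 0.0651 × 0.9428 = 0.06138
  29: 1 × 0.0616 × 0.9273 = 0.05712
  30: 1 × 0.0549 × 0.9197 = 0.05049
  31: 1 × 0.0457 × 0.9055 = 0.04138
  32: 1 × 0.0477 × 0.8997 = 0.04292
  33: 1 × 0.0338 × 0.8902 = 0.03009
  34: 1 × 0.0237 × 0.8866 = 0.02101
  35: 1 × 0.0223 × 0.8735 = 0.01948
Sum = 0.53590
NRR = 0.487 × 0.53590 = 0.26098

0.261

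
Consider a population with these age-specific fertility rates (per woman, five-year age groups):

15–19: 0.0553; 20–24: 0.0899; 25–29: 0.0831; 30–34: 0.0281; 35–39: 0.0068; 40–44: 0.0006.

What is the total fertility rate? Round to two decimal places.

1.32

Sum of ASFRs = 0.0553 + 0.0899 + 0.0831 + 0.0281 + 0.0068 + 0.0006 = 0.2638
TFR = 5 × 0.2638 = 1.319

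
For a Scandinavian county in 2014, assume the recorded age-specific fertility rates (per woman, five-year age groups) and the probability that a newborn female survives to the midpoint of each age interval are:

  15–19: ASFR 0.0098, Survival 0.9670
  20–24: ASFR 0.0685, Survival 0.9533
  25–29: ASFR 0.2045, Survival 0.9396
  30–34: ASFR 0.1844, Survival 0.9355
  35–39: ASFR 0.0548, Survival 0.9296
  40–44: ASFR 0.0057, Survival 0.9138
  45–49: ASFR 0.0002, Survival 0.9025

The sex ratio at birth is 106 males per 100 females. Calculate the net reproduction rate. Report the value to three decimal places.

1.203

Proportion female at birth = 100 / (100 + 106) = 0.48544.
Survival-weighted fertility by age (5·fₓ·Sₓ):
  15–19: 5 × 0.0098 × 0.9670 = 0.04738
  20–24: 5 × 0.0685 × 0.9533 = 0.32651
  25–29: 5 × 0.2045 × 0.9396 = 0.96074
  30–34: 5 × 0.1844 × 0.9355 = 0.86253
  35–39: 5 × 0.0548 × 0.9296 = 0.25471
  40–44: 5 × 0.0057 × 0.9138 = 0.02604
  45–49: 5 × 0.0002 × 0.9025 = 0.00090
Sum = 2.47881
NRR = 0.48544 × 2.47881 = 1.20331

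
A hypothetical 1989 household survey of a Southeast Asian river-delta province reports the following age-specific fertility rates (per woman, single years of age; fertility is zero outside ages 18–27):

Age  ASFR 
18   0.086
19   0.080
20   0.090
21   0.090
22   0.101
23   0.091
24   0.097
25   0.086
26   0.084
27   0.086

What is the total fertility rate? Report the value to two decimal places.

Sum of ASFRs = 0.086 + 0.080 + 0.090 + 0.090 + 0.101 + 0.091 + 0.097 + 0.086 + 0.084 + 0.086 = 0.891
TFR = 0.891

0.89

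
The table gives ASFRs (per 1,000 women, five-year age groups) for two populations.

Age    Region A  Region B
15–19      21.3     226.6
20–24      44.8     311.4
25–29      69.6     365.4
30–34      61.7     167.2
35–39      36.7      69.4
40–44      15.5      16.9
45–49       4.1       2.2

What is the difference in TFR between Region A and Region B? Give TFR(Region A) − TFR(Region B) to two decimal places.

-4.53

Region A:
  Sum of ASFRs = 21.3 + 44.8 + 69.6 + 61.7 + 36.7 + 15.5 + 4.1 = 253.7
  TFR = 5 × 253.7 / 1000 = 1.2685
Region B:
  Sum of ASFRs = 226.6 + 311.4 + 365.4 + 167.2 + 69.4 + 16.9 + 2.2 = 1159.1
  TFR = 5 × 1159.1 / 1000 = 5.7955
Difference = 1.2685 − 5.7955 = -4.527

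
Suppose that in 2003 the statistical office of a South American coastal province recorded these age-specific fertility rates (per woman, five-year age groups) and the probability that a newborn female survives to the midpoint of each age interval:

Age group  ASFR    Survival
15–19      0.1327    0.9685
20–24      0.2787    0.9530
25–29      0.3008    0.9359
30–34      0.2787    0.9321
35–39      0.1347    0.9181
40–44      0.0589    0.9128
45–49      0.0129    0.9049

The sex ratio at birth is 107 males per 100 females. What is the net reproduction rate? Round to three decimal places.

2.716

Proportion female at birth = 100 / (100 + 107) = 0.48309.
Weighting each age-specific rate by interval width and survival:
  15–19: 5 × 0.1327 × 0.9685 = 0.64260
  20–24: 5 × 0.2787 × 0.9530 = 1.32801
  25–29: 5 × 0.3008 × 0.9359 = 1.40759
  30–34: 5 × 0.2787 × 0.9321 = 1.29888
  35–39: 5 × 0.1347 × 0.9181 = 0.61834
  40–44: 5 × 0.0589 × 0.9128 = 0.26882
  45–49: 5 × 0.0129 × 0.9049 = 0.05837
Sum = 5.62261
NRR = 0.48309 × 5.62261 = 2.71623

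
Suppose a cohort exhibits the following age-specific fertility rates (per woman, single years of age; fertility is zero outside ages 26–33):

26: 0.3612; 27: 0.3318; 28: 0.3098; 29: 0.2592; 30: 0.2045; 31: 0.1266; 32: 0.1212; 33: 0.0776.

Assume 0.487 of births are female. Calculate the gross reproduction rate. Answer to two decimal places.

Proportion female at birth = 0.487.
Sum of ASFRs = 0.3612 + 0.3318 + 0.3098 + 0.2592 + 0.2045 + 0.1266 + 0.1212 + 0.0776 = 1.7919
TFR = 1.7919
GRR = 0.487 × 1.7919 = 0.87266

0.87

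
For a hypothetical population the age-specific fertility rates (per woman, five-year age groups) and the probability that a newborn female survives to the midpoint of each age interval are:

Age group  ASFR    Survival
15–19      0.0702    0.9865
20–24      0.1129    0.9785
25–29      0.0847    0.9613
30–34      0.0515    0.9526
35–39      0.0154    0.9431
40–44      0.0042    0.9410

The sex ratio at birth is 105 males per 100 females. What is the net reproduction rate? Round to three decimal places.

0.802

Proportion female at birth = 100 / (100 + 105) = 0.48780.
Per-age-group product (5 × ASFR × survival probability):
  15–19: 5 × 0.0702 × 0.9865 = 0.34626
  20–24: 5 × 0.1129 × 0.9785 = 0.55236
  25–29: 5 × 0.0847 × 0.9613 = 0.40711
  30–34: 5 × 0.0515 × 0.9526 = 0.24529
  35–39: 5 × 0.0154 × 0.9431 = 0.07262
  40–44: 5 × 0.0042 × 0.9410 = 0.01976
Sum = 1.64340
NRR = 0.48780 × 1.64340 = 0.80165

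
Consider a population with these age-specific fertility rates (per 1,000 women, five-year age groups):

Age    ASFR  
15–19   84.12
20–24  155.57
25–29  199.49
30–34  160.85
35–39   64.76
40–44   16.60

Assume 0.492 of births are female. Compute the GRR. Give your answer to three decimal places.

1.676

Proportion female at birth = 0.492.
Sum of ASFRs = 84.12 + 155.57 + 199.49 + 160.85 + 64.76 + 16.60 = 681.39
TFR = 5 × 681.39 / 1000 = 3.40695
GRR = 0.492 × 3.40695 = 1.67622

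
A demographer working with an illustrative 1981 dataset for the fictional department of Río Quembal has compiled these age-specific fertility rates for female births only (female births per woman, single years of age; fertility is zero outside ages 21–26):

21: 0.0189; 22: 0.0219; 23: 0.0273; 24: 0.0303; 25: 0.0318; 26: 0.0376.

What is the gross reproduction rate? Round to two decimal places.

Sum of female ASFRs = 0.0189 + 0.0219 + 0.0273 + 0.0303 + 0.0318 + 0.0376 = 0.1678
GRR = 0.1678

0.17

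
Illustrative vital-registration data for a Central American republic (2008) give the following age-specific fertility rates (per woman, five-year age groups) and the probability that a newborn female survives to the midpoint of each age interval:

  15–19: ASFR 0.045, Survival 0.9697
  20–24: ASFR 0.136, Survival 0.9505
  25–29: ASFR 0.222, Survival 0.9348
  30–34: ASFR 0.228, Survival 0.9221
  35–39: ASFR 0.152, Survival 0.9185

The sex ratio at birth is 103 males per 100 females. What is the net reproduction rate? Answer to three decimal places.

Proportion female at birth = 100 / (100 + 103) = 0.49261.
Per-age-group product (5 × ASFR × survival probability):
  15–19: 5 × 0.045 × 0.9697 = 0.21818
  20–24: 5 × 0.136 × 0.9505 = 0.64634
  25–29: 5 × 0.222 × 0.9348 = 1.03763
  30–34: 5 × 0.228 × 0.9221 = 1.05119
  35–39: 5 × 0.152 × 0.9185 = 0.69806
Sum = 3.65140
NRR = 0.49261 × 3.65140 = 1.79872
An NRR exceeding 1 indicates intrinsic growth under these rates.

1.799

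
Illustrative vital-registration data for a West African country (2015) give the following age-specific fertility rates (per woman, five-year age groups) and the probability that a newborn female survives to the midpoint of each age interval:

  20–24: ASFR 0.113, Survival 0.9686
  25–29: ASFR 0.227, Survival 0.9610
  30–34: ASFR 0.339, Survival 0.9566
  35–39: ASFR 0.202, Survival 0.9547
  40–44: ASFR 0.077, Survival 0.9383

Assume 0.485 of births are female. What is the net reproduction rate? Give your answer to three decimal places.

2.224

Proportion female at birth = 0.485.
Each age group contributes 5 × ASFR × survival:
  20–24: 5 × 0.113 × 0.9686 = 0.54726
  25–29: 5 × 0.227 × 0.9610 = 1.09074
  30–34: 5 × 0.339 × 0.9566 = 1.62144
  35–39: 5 × 0.202 × 0.9547 = 0.96425
  40–44: 5 × 0.077 × 0.9383 = 0.36125
Sum = 4.58494
NRR = 0.485 × 4.58494 = 2.22370
An NRR exceeding 1 indicates intrinsic growth under these rates.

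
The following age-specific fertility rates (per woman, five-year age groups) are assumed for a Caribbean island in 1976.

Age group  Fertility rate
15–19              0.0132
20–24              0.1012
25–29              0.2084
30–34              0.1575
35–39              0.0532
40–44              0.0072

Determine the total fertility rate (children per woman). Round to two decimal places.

Sum of ASFRs = 0.0132 + 0.1012 + 0.2084 + 0.1575 + 0.0532 + 0.0072 = 0.5407
TFR = 5 × 0.5407 = 2.7035

2.70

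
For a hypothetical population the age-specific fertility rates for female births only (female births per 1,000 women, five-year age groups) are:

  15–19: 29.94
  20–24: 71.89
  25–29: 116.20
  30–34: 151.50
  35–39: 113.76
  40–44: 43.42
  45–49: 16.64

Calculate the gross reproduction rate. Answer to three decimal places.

Sum of female ASFRs = 29.94 + 71.89 + 116.20 + 151.50 + 113.76 + 43.42 + 16.64 = 543.35
GRR = 5 × 543.35 / 1000 = 2.71675

2.717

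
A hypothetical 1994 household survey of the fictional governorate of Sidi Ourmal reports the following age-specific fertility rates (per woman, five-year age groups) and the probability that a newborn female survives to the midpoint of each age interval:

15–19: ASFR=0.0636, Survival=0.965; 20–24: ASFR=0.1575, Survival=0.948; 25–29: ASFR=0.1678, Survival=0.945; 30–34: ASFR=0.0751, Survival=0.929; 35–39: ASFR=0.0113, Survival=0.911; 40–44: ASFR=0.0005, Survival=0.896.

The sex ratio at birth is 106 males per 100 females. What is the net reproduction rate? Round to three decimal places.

Proportion female at birth = 100 / (100 + 106) = 0.48544.
Weighting each age-specific rate by interval width and survival:
  15–19: 5 × 0.0636 × 0.965 = 0.30687
  20–24: 5 × 0.1575 × 0.948 = 0.74655
  25–29: 5 × 0.1678 × 0.945 = 0.79286
  30–34: 5 × 0.0751 × 0.929 = 0.34884
  35–39: 5 × 0.0113 × 0.911 = 0.05147
  40–44: 5 × 0.0005 × 0.896 = 0.00224
Sum = 2.24883
NRR = 0.48544 × 2.24883 = 1.09167
An NRR exceeding 1 indicates intrinsic growth under these rates.

1.092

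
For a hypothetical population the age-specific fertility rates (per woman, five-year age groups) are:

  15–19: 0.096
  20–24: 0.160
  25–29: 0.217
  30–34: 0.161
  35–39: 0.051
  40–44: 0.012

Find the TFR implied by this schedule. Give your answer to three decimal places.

Sum of ASFRs = 0.096 + 0.160 + 0.217 + 0.161 + 0.051 + 0.012 = 0.697
TFR = 5 × 0.697 = 3.485

3.485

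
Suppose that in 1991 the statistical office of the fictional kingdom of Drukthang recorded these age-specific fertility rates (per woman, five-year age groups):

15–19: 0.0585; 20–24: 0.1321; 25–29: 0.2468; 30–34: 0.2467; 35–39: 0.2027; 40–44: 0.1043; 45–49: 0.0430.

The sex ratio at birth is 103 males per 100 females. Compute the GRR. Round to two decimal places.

Proportion female at birth = 100 / (100 + 103) = 0.49261.
Sum of ASFRs = 0.0585 + 0.1321 + 0.2468 + 0.2467 + 0.2027 + 0.1043 + 0.0430 = 1.0341
TFR = 5 × 1.0341 = 5.1705
GRR = 0.49261 × 5.1705 = 2.54704

2.55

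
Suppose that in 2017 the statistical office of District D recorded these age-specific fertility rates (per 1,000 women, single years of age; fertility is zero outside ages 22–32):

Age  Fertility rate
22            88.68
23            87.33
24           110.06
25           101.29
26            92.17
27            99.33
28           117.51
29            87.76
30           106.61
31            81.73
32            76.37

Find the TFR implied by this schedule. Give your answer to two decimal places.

1.05

Sum of ASFRs = 88.68 + 87.33 + 110.06 + 101.29 + 92.17 + 99.33 + 117.51 + 87.76 + 106.61 + 81.73 + 76.37 = 1048.84
TFR = 1048.84 / 1000 = 1.04884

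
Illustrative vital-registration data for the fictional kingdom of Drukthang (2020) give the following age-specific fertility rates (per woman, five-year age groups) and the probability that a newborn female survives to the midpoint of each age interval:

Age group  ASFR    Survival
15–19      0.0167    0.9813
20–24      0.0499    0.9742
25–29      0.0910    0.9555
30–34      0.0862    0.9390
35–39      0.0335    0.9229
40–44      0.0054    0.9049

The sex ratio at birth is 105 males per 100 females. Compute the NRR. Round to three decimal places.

0.655

Proportion female at birth = 100 / (100 + 105) = 0.48780.
Weighting each age-specific rate by interval width and survival:
  15–19: 5 × 0.0167 × 0.9813 = 0.08194
  20–24: 5 × 0.0499 × 0.9742 = 0.24306
  25–29: 5 × 0.0910 × 0.9555 = 0.43475
  30–34: 5 × 0.0862 × 0.9390 = 0.40471
  35–39: 5 × 0.0335 × 0.9229 = 0.15459
  40–44: 5 × 0.0054 × 0.9049 = 0.02443
Sum = 1.34348
NRR = 0.48780 × 1.34348 = 0.65535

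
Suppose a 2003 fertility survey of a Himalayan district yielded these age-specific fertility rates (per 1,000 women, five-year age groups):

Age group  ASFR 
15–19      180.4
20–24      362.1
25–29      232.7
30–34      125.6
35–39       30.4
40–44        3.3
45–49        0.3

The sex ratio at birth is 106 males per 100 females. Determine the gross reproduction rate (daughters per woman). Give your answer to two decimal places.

Proportion female at birth = 100 / (100 + 106) = 0.48544.
Sum of ASFRs = 180.4 + 362.1 + 232.7 + 125.6 + 30.4 + 3.3 + 0.3 = 934.8
TFR = 5 × 934.8 / 1000 = 4.674
GRR = 0.48544 × 4.674 = 2.26895

2.27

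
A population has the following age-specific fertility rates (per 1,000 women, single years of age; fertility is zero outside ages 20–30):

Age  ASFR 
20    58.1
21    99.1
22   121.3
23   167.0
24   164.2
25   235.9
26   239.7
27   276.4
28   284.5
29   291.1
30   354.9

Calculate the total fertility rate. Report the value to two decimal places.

2.29

Sum of ASFRs = 58.1 + 99.1 + 121.3 + 167.0 + 164.2 + 235.9 + 239.7 + 276.4 + 284.5 + 291.1 + 354.9 = 2292.2
TFR = 2292.2 / 1000 = 2.2922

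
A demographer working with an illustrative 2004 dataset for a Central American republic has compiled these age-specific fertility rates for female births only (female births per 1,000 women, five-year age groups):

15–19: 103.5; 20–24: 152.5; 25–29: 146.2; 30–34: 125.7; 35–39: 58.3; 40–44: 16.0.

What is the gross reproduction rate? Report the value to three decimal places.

3.011

Sum of female ASFRs = 103.5 + 152.5 + 146.2 + 125.7 + 58.3 + 16.0 = 602.2
GRR = 5 × 602.2 / 1000 = 3.011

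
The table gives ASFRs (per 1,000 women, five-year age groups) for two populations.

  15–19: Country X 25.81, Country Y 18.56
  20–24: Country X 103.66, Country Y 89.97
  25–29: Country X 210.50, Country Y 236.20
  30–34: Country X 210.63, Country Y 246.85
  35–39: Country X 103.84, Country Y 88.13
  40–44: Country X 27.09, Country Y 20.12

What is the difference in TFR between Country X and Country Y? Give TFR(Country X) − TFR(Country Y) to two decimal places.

Country X:
  Sum of ASFRs = 25.81 + 103.66 + 210.50 + 210.63 + 103.84 + 27.09 = 681.53
  TFR = 5 × 681.53 / 1000 = 3.40765
Country Y:
  Sum of ASFRs = 18.56 + 89.97 + 236.20 + 246.85 + 88.13 + 20.12 = 699.83
  TFR = 5 × 699.83 / 1000 = 3.49915
Difference = 3.40765 − 3.49915 = -0.0915

-0.09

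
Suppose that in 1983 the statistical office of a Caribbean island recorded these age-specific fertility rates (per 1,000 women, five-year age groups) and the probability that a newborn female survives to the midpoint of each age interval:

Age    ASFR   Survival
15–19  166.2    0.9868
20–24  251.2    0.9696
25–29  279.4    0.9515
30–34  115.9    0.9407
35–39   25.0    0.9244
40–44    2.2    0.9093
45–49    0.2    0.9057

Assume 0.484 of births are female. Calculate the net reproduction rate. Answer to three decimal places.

Proportion female at birth = 0.484.
Weighting each age-specific rate by interval width and survival:
  15–19: 5 × 166.2/1000 × 0.9868 = 0.82003
  20–24: 5 × 251.2/1000 × 0.9696 = 1.21782
  25–29: 5 × 279.4/1000 × 0.9515 = 1.32925
  30–34: 5 × 115.9/1000 × 0.9407 = 0.54514
  35–39: 5 × 25.0/1000 × 0.9244 = 0.11555
  40–44: 5 × 2.2/1000 × 0.9093 = 0.01000
  45–49: 5 × 0.2/1000 × 0.9057 = 0.00091
Sum = 4.03870
NRR = 0.484 × 4.03870 = 1.95473
An NRR exceeding 1 indicates intrinsic growth under these rates.

1.955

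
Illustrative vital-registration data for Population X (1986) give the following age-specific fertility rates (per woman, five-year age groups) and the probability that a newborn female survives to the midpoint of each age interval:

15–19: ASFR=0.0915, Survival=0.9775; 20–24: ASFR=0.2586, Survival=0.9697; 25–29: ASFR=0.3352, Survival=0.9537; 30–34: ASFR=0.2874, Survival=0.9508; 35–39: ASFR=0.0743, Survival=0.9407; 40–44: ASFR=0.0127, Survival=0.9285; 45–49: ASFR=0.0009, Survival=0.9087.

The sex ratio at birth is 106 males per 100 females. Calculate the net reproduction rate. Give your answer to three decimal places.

Proportion female at birth = 100 / (100 + 106) = 0.48544.
Per-age-group product (5 × ASFR × survival probability):
  15–19: 5 × 0.0915 × 0.9775 = 0.44721
  20–24: 5 × 0.2586 × 0.9697 = 1.25382
  25–29: 5 × 0.3352 × 0.9537 = 1.59840
  30–34: 5 × 0.2874 × 0.9508 = 1.36630
  35–39: 5 × 0.0743 × 0.9407 = 0.34947
  40–44: 5 × 0.0127 × 0.9285 = 0.05896
  45–49: 5 × 0.0009 × 0.9087 = 0.00409
Sum = 5.07825
NRR = 0.48544 × 5.07825 = 2.46519
NRR > 1, so each generation more than replaces itself.

2.465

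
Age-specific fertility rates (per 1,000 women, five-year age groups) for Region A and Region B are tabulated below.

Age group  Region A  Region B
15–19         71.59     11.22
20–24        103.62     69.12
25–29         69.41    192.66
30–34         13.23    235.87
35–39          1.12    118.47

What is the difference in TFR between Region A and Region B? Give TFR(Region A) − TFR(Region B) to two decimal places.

-1.84

Region A:
  Sum of ASFRs = 71.59 + 103.62 + 69.41 + 13.23 + 1.12 = 258.97
  TFR = 5 × 258.97 / 1000 = 1.29485
Region B:
  Sum of ASFRs = 11.22 + 69.12 + 192.66 + 235.87 + 118.47 = 627.34
  TFR = 5 × 627.34 / 1000 = 3.1367
Difference = 1.29485 − 3.1367 = -1.84185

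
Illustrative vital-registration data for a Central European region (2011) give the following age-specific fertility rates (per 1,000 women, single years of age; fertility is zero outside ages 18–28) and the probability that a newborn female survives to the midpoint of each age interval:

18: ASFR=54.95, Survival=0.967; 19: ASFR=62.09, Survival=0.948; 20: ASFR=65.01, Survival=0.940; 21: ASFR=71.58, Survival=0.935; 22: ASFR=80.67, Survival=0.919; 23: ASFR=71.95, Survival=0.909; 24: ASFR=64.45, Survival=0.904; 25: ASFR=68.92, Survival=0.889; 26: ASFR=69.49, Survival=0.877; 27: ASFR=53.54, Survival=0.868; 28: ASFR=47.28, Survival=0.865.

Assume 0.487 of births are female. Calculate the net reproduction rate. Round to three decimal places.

0.315

Proportion female at birth = 0.487.
Per-age-group product (1 × ASFR × survival probability):
  18: 1 × 54.95/1000 × 0.967 = 0.05314
  19: 1 × 62.09/1000 × 0.948 = 0.05886
  20: 1 × 65.01/1000 × 0.940 = 0.06111
  21: 1 × 71.58/1000 × 0.935 = 0.06693
  22: 1 × 80.67/1000 × 0.919 = 0.07414
  23: 1 × 71.95/1000 × 0.909 = 0.06540
  24: 1 × 64.45/1000 × 0.904 = 0.05826
  25: 1 × 68.92/1000 × 0.889 = 0.06127
  26: 1 × 69.49/1000 × 0.877 = 0.06094
  27: 1 × 53.54/1000 × 0.868 = 0.04647
  28: 1 × 47.28/1000 × 0.865 = 0.04090
Sum = 0.64742
NRR = 0.487 × 0.64742 = 0.31529
An NRR under 1 implies long-run decline under these rates.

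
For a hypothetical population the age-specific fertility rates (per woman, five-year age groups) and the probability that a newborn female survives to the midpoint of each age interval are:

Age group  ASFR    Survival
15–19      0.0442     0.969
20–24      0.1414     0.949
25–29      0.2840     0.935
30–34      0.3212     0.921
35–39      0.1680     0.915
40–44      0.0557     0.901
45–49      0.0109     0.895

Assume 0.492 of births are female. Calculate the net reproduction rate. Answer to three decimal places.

2.342

Proportion female at birth = 0.492.
Each age group contributes 5 × ASFR × survival:
  15–19: 5 × 0.0442 × 0.969 = 0.21415
  20–24: 5 × 0.1414 × 0.949 = 0.67094
  25–29: 5 × 0.2840 × 0.935 = 1.32770
  30–34: 5 × 0.3212 × 0.921 = 1.47913
  35–39: 5 × 0.1680 × 0.915 = 0.76860
  40–44: 5 × 0.0557 × 0.901 = 0.25093
  45–49: 5 × 0.0109 × 0.895 = 0.04878
Sum = 4.76023
NRR = 0.492 × 4.76023 = 2.34203
An NRR exceeding 1 indicates intrinsic growth under these rates.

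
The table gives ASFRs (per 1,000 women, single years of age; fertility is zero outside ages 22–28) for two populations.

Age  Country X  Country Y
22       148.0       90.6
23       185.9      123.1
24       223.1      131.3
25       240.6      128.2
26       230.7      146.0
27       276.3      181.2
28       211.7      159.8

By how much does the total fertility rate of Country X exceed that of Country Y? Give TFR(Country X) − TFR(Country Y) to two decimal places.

Country X:
  Sum of ASFRs = 148.0 + 185.9 + 223.1 + 240.6 + 230.7 + 276.3 + 211.7 = 1516.3
  TFR = 1516.3 / 1000 = 1.5163
Country Y:
  Sum of ASFRs = 90.6 + 123.1 + 131.3 + 128.2 + 146.0 + 181.2 + 159.8 = 960.2
  TFR = 960.2 / 1000 = 0.9602
Difference = 1.5163 − 0.9602 = 0.5561

0.56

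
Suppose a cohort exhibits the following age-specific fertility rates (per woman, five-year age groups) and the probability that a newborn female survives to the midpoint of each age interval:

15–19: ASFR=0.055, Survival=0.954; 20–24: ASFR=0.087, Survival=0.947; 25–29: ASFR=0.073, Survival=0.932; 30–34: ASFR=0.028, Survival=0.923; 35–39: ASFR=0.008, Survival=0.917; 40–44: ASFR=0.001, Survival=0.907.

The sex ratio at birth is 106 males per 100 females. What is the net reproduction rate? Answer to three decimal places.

0.575

Proportion female at birth = 100 / (100 + 106) = 0.48544.
Weighting each age-specific rate by interval width and survival:
  15–19: 5 × 0.055 × 0.954 = 0.26235
  20–24: 5 × 0.087 × 0.947 = 0.41195
  25–29: 5 × 0.073 × 0.932 = 0.34018
  30–34: 5 × 0.028 × 0.923 = 0.12922
  35–39: 5 × 0.008 × 0.917 = 0.03668
  40–44: 5 × 0.001 × 0.907 = 0.00454
Sum = 1.18492
NRR = 0.48544 × 1.18492 = 0.57521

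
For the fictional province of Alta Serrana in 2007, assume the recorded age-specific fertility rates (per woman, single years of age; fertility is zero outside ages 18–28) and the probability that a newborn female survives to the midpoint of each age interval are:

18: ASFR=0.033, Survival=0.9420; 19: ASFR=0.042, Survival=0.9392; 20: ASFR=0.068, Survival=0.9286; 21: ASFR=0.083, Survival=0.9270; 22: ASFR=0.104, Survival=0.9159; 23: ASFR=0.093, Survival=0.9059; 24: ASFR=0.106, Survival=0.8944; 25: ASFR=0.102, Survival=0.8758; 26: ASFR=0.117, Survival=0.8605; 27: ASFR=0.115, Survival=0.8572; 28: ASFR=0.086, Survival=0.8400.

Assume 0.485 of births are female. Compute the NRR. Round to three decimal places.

0.410

Proportion female at birth = 0.485.
Per-age-group product (1 × ASFR × survival probability):
  18: 1 × 0.033 × 0.9420 = 0.03109
  19: 1 × 0.042 × 0.9392 = 0.03945
  20: 1 × 0.068 × 0.9286 = 0.06314
  21: 1 × 0.083 × 0.9270 = 0.07694
  22: 1 × 0.104 × 0.9159 = 0.09525
  23: 1 × 0.093 × 0.9059 = 0.08425
  24: 1 × 0.106 × 0.8944 = 0.09481
  25: 1 × 0.102 × 0.8758 = 0.08933
  26: 1 × 0.117 × 0.8605 = 0.10068
  27: 1 × 0.115 × 0.8572 = 0.09858
  28: 1 × 0.086 × 0.8400 = 0.07224
Sum = 0.84576
NRR = 0.485 × 0.84576 = 0.41019
An NRR under 1 implies long-run decline under these rates.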